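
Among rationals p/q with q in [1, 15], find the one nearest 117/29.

Expand x = 117/29 as a continued fraction with the Euclidean algorithm:
  117 = 4*29 + 1, so a_0 = 4.
  29 = 29*1 + 0, so a_1 = 29.
so x = [4; 29].
Convergents (p_i = a_i*p_{i-1} + p_{i-2}, q_i = a_i*q_{i-1} + q_{i-2} with p_{-2}=0, p_{-1}=1, q_{-2}=1, q_{-1}=0), until the denominator exceeds 15:
  i=0: a_0=4, p_0 = 4*1 + 0 = 4, q_0 = 4*0 + 1 = 1.
  i=1: a_1=29, p_1 = 29*4 + 1 = 117, q_1 = 29*1 + 0 = 29.
q_1 = 29 > 15, so the last convergent with denominator <= 15 is p_0/q_0 = 4/1.
The closest fraction with denominator <= 15 is either p_0/q_0 or the intermediate fraction (k*p_0 + p_{-1})/(k*q_0 + q_{-1}) with the largest k >= 1 whose denominator stays <= 15; these approach x as k grows, and every other convergent or intermediate fraction in range is farther away.
Largest k: floor((15 - q_{-1})/q_0) = floor((15 - 0)/1) = 15 (using the seeds p_{-1} = 1, q_{-1} = 0).
That gives (15*4 + 1)/(15*1 + 0) = 61/15.
Compare the errors: |x - 4/1| = |117*1 - 4*29|/(29*1) = 1/29, and |x - 61/15| = |117*15 - 61*29|/(29*15) = 14/435.
Cross-multiplying, 14*29 = 406 < 435 = 1*435, so 14/435 is smaller: the intermediate fraction 61/15 is closer to x than 4/1.

61/15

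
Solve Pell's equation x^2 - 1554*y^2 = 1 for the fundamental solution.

(x, y) = (160285, 4066)

First expand sqrt(1554) as a continued fraction. With x_i = (sqrt(1554) + m_i)/d_i and (m_0, d_0) = (0, 1): a_0 = floor(sqrt(1554)) = 39, since 39^2 = 1521 <= 1554 < 1600 = 40^2.
Iterate m_{i+1} = d_i*a_i - m_i, d_{i+1} = (1554 - m_{i+1}^2)/d_i, a_{i+1} = floor((a_0 + m_{i+1})/d_{i+1}):
  m_1 = 1*39 - 0 = 39, d_1 = (1554 - 39^2)/1 = 33/1 = 33, a_1 = floor((39 + 39)/33) = 2.
  m_2 = 33*2 - 39 = 27, d_2 = (1554 - 27^2)/33 = 825/33 = 25, a_2 = floor((39 + 27)/25) = 2.
  m_3 = 25*2 - 27 = 23, d_3 = (1554 - 23^2)/25 = 1025/25 = 41, a_3 = floor((39 + 23)/41) = 1.
  m_4 = 41*1 - 23 = 18, d_4 = (1554 - 18^2)/41 = 1230/41 = 30, a_4 = floor((39 + 18)/30) = 1.
  m_5 = 30*1 - 18 = 12, d_5 = (1554 - 12^2)/30 = 1410/30 = 47, a_5 = floor((39 + 12)/47) = 1.
  m_6 = 47*1 - 12 = 35, d_6 = (1554 - 35^2)/47 = 329/47 = 7, a_6 = floor((39 + 35)/7) = 10.
  m_7 = 7*10 - 35 = 35, d_7 = (1554 - 35^2)/7 = 329/7 = 47, a_7 = floor((39 + 35)/47) = 1.
  m_8 = 47*1 - 35 = 12, d_8 = (1554 - 12^2)/47 = 1410/47 = 30, a_8 = floor((39 + 12)/30) = 1.
  m_9 = 30*1 - 12 = 18, d_9 = (1554 - 18^2)/30 = 1230/30 = 41, a_9 = floor((39 + 18)/41) = 1.
  m_10 = 41*1 - 18 = 23, d_10 = (1554 - 23^2)/41 = 1025/41 = 25, a_10 = floor((39 + 23)/25) = 2.
  m_11 = 25*2 - 23 = 27, d_11 = (1554 - 27^2)/25 = 825/25 = 33, a_11 = floor((39 + 27)/33) = 2.
  m_12 = 33*2 - 27 = 39, d_12 = (1554 - 39^2)/33 = 33/33 = 1, a_12 = floor((39 + 39)/1) = 78.
  m_13 = 1*78 - 39 = 39, d_13 = (1554 - 39^2)/1 = 33/1 = 33: (m_13, d_13) = (m_1, d_1) = (39, 33), so from here the quotients repeat a_1, ..., a_12; the period length is 12.
So sqrt(1554) = [39; (2, 2, 1, 1, 1, 10, 1, 1, 1, 2, 2, 78)] with period length k = 12.
k is even, so the fundamental solution of x^2 - 1554y^2 = 1 is (p_{k-1}, q_{k-1}) = (p_11, q_11); compute convergents through index 11.
Convergents (p_i = a_i*p_{i-1} + p_{i-2}, q_i = a_i*q_{i-1} + q_{i-2} with p_{-2}=0, p_{-1}=1, q_{-2}=1, q_{-1}=0):
  i=0: a_0=39, p_0 = 39*1 + 0 = 39, q_0 = 39*0 + 1 = 1.
  i=1: a_1=2, p_1 = 2*39 + 1 = 79, q_1 = 2*1 + 0 = 2.
  i=2: a_2=2, p_2 = 2*79 + 39 = 197, q_2 = 2*2 + 1 = 5.
  i=3: a_3=1, p_3 = 1*197 + 79 = 276, q_3 = 1*5 + 2 = 7.
  i=4: a_4=1, p_4 = 1*276 + 197 = 473, q_4 = 1*7 + 5 = 12.
  i=5: a_5=1, p_5 = 1*473 + 276 = 749, q_5 = 1*12 + 7 = 19.
  i=6: a_6=10, p_6 = 10*749 + 473 = 7963, q_6 = 10*19 + 12 = 202.
  i=7: a_7=1, p_7 = 1*7963 + 749 = 8712, q_7 = 1*202 + 19 = 221.
  i=8: a_8=1, p_8 = 1*8712 + 7963 = 16675, q_8 = 1*221 + 202 = 423.
  i=9: a_9=1, p_9 = 1*16675 + 8712 = 25387, q_9 = 1*423 + 221 = 644.
  i=10: a_10=2, p_10 = 2*25387 + 16675 = 67449, q_10 = 2*644 + 423 = 1711.
  i=11: a_11=2, p_11 = 2*67449 + 25387 = 160285, q_11 = 2*1711 + 644 = 4066.
Check: 160285^2 - 1554*4066^2 = 25691281225 - 25691281224 = 1, so (x, y) = (160285, 4066) solves the equation, and by the theorem it is the least positive solution.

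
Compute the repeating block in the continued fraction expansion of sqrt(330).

[18; (6, 36)]

Write x_i = (sqrt(330) + m_i)/d_i with (m_0, d_0) = (0, 1). a_0 = floor(sqrt(330)) = 18, since 18^2 = 324 <= 330 < 361 = 19^2.
Iterate m_{i+1} = d_i*a_i - m_i, d_{i+1} = (330 - m_{i+1}^2)/d_i, a_{i+1} = floor((a_0 + m_{i+1})/d_{i+1}):
  m_1 = 1*18 - 0 = 18, d_1 = (330 - 18^2)/1 = 6/1 = 6, a_1 = floor((18 + 18)/6) = 6.
  m_2 = 6*6 - 18 = 18, d_2 = (330 - 18^2)/6 = 6/6 = 1, a_2 = floor((18 + 18)/1) = 36.
  m_3 = 1*36 - 18 = 18, d_3 = (330 - 18^2)/1 = 6/1 = 6: (m_3, d_3) = (m_1, d_1) = (18, 6), so from here the quotients repeat a_1, a_2; the period length is 2.
Hence the expansion of sqrt(330) is a_0 = 18 followed by the repeating block 6, 36 (period 2).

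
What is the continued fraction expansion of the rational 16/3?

[5; 3]

Run the Euclidean algorithm on 16 and 3; the successive quotients are the partial quotients a_0, a_1, ... (each step inverts the fractional part left over by the previous one):
  16 = 5*3 + 1, so a_0 = 5.
  3 = 3*1 + 0, so a_1 = 3.
The remainder reaches 0 after 2 divisions, so the expansion has 2 partial quotients, read off in order.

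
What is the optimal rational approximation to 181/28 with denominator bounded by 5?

Expand x = 181/28 as a continued fraction with the Euclidean algorithm:
  181 = 6*28 + 13, so a_0 = 6.
  28 = 2*13 + 2, so a_1 = 2.
  13 = 6*2 + 1, so a_2 = 6.
  2 = 2*1 + 0, so a_3 = 2.
so x = [6; 2, 6, 2].
Convergents (p_i = a_i*p_{i-1} + p_{i-2}, q_i = a_i*q_{i-1} + q_{i-2} with p_{-2}=0, p_{-1}=1, q_{-2}=1, q_{-1}=0), until the denominator exceeds 5:
  i=0: a_0=6, p_0 = 6*1 + 0 = 6, q_0 = 6*0 + 1 = 1.
  i=1: a_1=2, p_1 = 2*6 + 1 = 13, q_1 = 2*1 + 0 = 2.
  i=2: a_2=6, p_2 = 6*13 + 6 = 84, q_2 = 6*2 + 1 = 13.
q_2 = 13 > 5, so the last convergent with denominator <= 5 is p_1/q_1 = 13/2.
The closest fraction with denominator <= 5 is either p_1/q_1 or the intermediate fraction (k*p_1 + p_0)/(k*q_1 + q_0) with the largest k >= 1 whose denominator stays <= 5; these approach x as k grows, and every other convergent or intermediate fraction in range is farther away.
Largest k: floor((5 - q_0)/q_1) = floor((5 - 1)/2) = 2.
That gives (2*13 + 6)/(2*2 + 1) = 32/5.
Compare the errors: |x - 13/2| = |181*2 - 13*28|/(28*2) = 2/56, and |x - 32/5| = |181*5 - 32*28|/(28*5) = 9/140.
Cross-multiplying, 2*140 = 280 < 504 = 9*56, so 2/56 is smaller: the convergent 13/2 is closer to x than 32/5.

13/2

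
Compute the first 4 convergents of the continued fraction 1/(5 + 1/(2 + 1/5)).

Using the convergent recurrence p_i = a_i*p_{i-1} + p_{i-2}, q_i = a_i*q_{i-1} + q_{i-2} with p_{-2}=0, p_{-1}=1, q_{-2}=1, q_{-1}=0:
  i=0: a_0=0, p_0 = 0*1 + 0 = 0, q_0 = 0*0 + 1 = 1.
  i=1: a_1=5, p_1 = 5*0 + 1 = 1, q_1 = 5*1 + 0 = 5.
  i=2: a_2=2, p_2 = 2*1 + 0 = 2, q_2 = 2*5 + 1 = 11.
  i=3: a_3=5, p_3 = 5*2 + 1 = 11, q_3 = 5*11 + 5 = 60.

0/1, 1/5, 2/11, 11/60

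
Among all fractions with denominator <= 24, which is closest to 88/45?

45/23

Expand x = 88/45 as a continued fraction with the Euclidean algorithm:
  88 = 1*45 + 43, so a_0 = 1.
  45 = 1*43 + 2, so a_1 = 1.
  43 = 21*2 + 1, so a_2 = 21.
  2 = 2*1 + 0, so a_3 = 2.
so x = [1; 1, 21, 2].
Convergents (p_i = a_i*p_{i-1} + p_{i-2}, q_i = a_i*q_{i-1} + q_{i-2} with p_{-2}=0, p_{-1}=1, q_{-2}=1, q_{-1}=0), until the denominator exceeds 24:
  i=0: a_0=1, p_0 = 1*1 + 0 = 1, q_0 = 1*0 + 1 = 1.
  i=1: a_1=1, p_1 = 1*1 + 1 = 2, q_1 = 1*1 + 0 = 1.
  i=2: a_2=21, p_2 = 21*2 + 1 = 43, q_2 = 21*1 + 1 = 22.
  i=3: a_3=2, p_3 = 2*43 + 2 = 88, q_3 = 2*22 + 1 = 45.
q_3 = 45 > 24, so the last convergent with denominator <= 24 is p_2/q_2 = 43/22.
The closest fraction with denominator <= 24 is either p_2/q_2 or the intermediate fraction (k*p_2 + p_1)/(k*q_2 + q_1) with the largest k >= 1 whose denominator stays <= 24; these approach x as k grows, and every other convergent or intermediate fraction in range is farther away.
Largest k: floor((24 - q_1)/q_2) = floor((24 - 1)/22) = 1.
That gives (1*43 + 2)/(1*22 + 1) = 45/23.
Compare the errors: |x - 43/22| = |88*22 - 43*45|/(45*22) = 1/990, and |x - 45/23| = |88*23 - 45*45|/(45*23) = 1/1035.
Cross-multiplying, 1*990 = 990 < 1035 = 1*1035, so 1/1035 is smaller: the intermediate fraction 45/23 is closer to x than 43/22.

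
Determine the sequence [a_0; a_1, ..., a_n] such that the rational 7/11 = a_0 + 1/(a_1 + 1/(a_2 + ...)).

Run the Euclidean algorithm on 7 and 11; the successive quotients are the partial quotients a_0, a_1, ... (each step inverts the fractional part left over by the previous one):
  7 = 0*11 + 7, so a_0 = 0.
  11 = 1*7 + 4, so a_1 = 1.
  7 = 1*4 + 3, so a_2 = 1.
  4 = 1*3 + 1, so a_3 = 1.
  3 = 3*1 + 0, so a_4 = 3.
The remainder reaches 0 after 5 divisions, so the expansion has 5 partial quotients, read off in order.

[0; 1, 1, 1, 3]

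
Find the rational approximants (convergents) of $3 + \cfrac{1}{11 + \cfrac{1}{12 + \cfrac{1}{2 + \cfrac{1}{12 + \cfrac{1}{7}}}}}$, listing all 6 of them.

Using the convergent recurrence p_i = a_i*p_{i-1} + p_{i-2}, q_i = a_i*q_{i-1} + q_{i-2} with p_{-2}=0, p_{-1}=1, q_{-2}=1, q_{-1}=0:
  i=0: a_0=3, p_0 = 3*1 + 0 = 3, q_0 = 3*0 + 1 = 1.
  i=1: a_1=11, p_1 = 11*3 + 1 = 34, q_1 = 11*1 + 0 = 11.
  i=2: a_2=12, p_2 = 12*34 + 3 = 411, q_2 = 12*11 + 1 = 133.
  i=3: a_3=2, p_3 = 2*411 + 34 = 856, q_3 = 2*133 + 11 = 277.
  i=4: a_4=12, p_4 = 12*856 + 411 = 10683, q_4 = 12*277 + 133 = 3457.
  i=5: a_5=7, p_5 = 7*10683 + 856 = 75637, q_5 = 7*3457 + 277 = 24476.

3/1, 34/11, 411/133, 856/277, 10683/3457, 75637/24476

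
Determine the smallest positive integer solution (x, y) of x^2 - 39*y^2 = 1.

First expand sqrt(39) as a continued fraction. With x_i = (sqrt(39) + m_i)/d_i and (m_0, d_0) = (0, 1): a_0 = floor(sqrt(39)) = 6, since 6^2 = 36 <= 39 < 49 = 7^2.
Iterate m_{i+1} = d_i*a_i - m_i, d_{i+1} = (39 - m_{i+1}^2)/d_i, a_{i+1} = floor((a_0 + m_{i+1})/d_{i+1}):
  m_1 = 1*6 - 0 = 6, d_1 = (39 - 6^2)/1 = 3/1 = 3, a_1 = floor((6 + 6)/3) = 4.
  m_2 = 3*4 - 6 = 6, d_2 = (39 - 6^2)/3 = 3/3 = 1, a_2 = floor((6 + 6)/1) = 12.
  m_3 = 1*12 - 6 = 6, d_3 = (39 - 6^2)/1 = 3/1 = 3: (m_3, d_3) = (m_1, d_1) = (6, 3), so from here the quotients repeat a_1, a_2; the period length is 2.
So sqrt(39) = [6; (4, 12)] with period length k = 2.
k is even, so the fundamental solution of x^2 - 39y^2 = 1 is (p_{k-1}, q_{k-1}) = (p_1, q_1); compute convergents through index 1.
Convergents (p_i = a_i*p_{i-1} + p_{i-2}, q_i = a_i*q_{i-1} + q_{i-2} with p_{-2}=0, p_{-1}=1, q_{-2}=1, q_{-1}=0):
  i=0: a_0=6, p_0 = 6*1 + 0 = 6, q_0 = 6*0 + 1 = 1.
  i=1: a_1=4, p_1 = 4*6 + 1 = 25, q_1 = 4*1 + 0 = 4.
Check: 25^2 - 39*4^2 = 625 - 624 = 1, so (x, y) = (25, 4) solves the equation, and by the theorem it is the least positive solution.

(x, y) = (25, 4)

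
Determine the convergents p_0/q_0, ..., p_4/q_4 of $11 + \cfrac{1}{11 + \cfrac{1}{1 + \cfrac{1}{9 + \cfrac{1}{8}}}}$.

11/1, 122/11, 133/12, 1319/119, 10685/964

Using the convergent recurrence p_i = a_i*p_{i-1} + p_{i-2}, q_i = a_i*q_{i-1} + q_{i-2} with p_{-2}=0, p_{-1}=1, q_{-2}=1, q_{-1}=0:
  i=0: a_0=11, p_0 = 11*1 + 0 = 11, q_0 = 11*0 + 1 = 1.
  i=1: a_1=11, p_1 = 11*11 + 1 = 122, q_1 = 11*1 + 0 = 11.
  i=2: a_2=1, p_2 = 1*122 + 11 = 133, q_2 = 1*11 + 1 = 12.
  i=3: a_3=9, p_3 = 9*133 + 122 = 1319, q_3 = 9*12 + 11 = 119.
  i=4: a_4=8, p_4 = 8*1319 + 133 = 10685, q_4 = 8*119 + 12 = 964.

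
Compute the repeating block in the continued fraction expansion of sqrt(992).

Write x_i = (sqrt(992) + m_i)/d_i with (m_0, d_0) = (0, 1). a_0 = floor(sqrt(992)) = 31, since 31^2 = 961 <= 992 < 1024 = 32^2.
Iterate m_{i+1} = d_i*a_i - m_i, d_{i+1} = (992 - m_{i+1}^2)/d_i, a_{i+1} = floor((a_0 + m_{i+1})/d_{i+1}):
  m_1 = 1*31 - 0 = 31, d_1 = (992 - 31^2)/1 = 31/1 = 31, a_1 = floor((31 + 31)/31) = 2.
  m_2 = 31*2 - 31 = 31, d_2 = (992 - 31^2)/31 = 31/31 = 1, a_2 = floor((31 + 31)/1) = 62.
  m_3 = 1*62 - 31 = 31, d_3 = (992 - 31^2)/1 = 31/1 = 31: (m_3, d_3) = (m_1, d_1) = (31, 31), so from here the quotients repeat a_1, a_2; the period length is 2.
Hence the expansion of sqrt(992) is a_0 = 31 followed by the repeating block 2, 62 (period 2).

[31; (2, 62)]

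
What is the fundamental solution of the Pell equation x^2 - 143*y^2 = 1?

First expand sqrt(143) as a continued fraction. With x_i = (sqrt(143) + m_i)/d_i and (m_0, d_0) = (0, 1): a_0 = floor(sqrt(143)) = 11, since 11^2 = 121 <= 143 < 144 = 12^2.
Iterate m_{i+1} = d_i*a_i - m_i, d_{i+1} = (143 - m_{i+1}^2)/d_i, a_{i+1} = floor((a_0 + m_{i+1})/d_{i+1}):
  m_1 = 1*11 - 0 = 11, d_1 = (143 - 11^2)/1 = 22/1 = 22, a_1 = floor((11 + 11)/22) = 1.
  m_2 = 22*1 - 11 = 11, d_2 = (143 - 11^2)/22 = 22/22 = 1, a_2 = floor((11 + 11)/1) = 22.
  m_3 = 1*22 - 11 = 11, d_3 = (143 - 11^2)/1 = 22/1 = 22: (m_3, d_3) = (m_1, d_1) = (11, 22), so from here the quotients repeat a_1, a_2; the period length is 2.
So sqrt(143) = [11; (1, 22)] with period length k = 2.
k is even, so the fundamental solution of x^2 - 143y^2 = 1 is (p_{k-1}, q_{k-1}) = (p_1, q_1); compute convergents through index 1.
Convergents (p_i = a_i*p_{i-1} + p_{i-2}, q_i = a_i*q_{i-1} + q_{i-2} with p_{-2}=0, p_{-1}=1, q_{-2}=1, q_{-1}=0):
  i=0: a_0=11, p_0 = 11*1 + 0 = 11, q_0 = 11*0 + 1 = 1.
  i=1: a_1=1, p_1 = 1*11 + 1 = 12, q_1 = 1*1 + 0 = 1.
Check: 12^2 - 143*1^2 = 144 - 143 = 1, so (x, y) = (12, 1) solves the equation, and by the theorem it is the least positive solution.

(x, y) = (12, 1)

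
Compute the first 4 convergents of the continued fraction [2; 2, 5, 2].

Using the convergent recurrence p_i = a_i*p_{i-1} + p_{i-2}, q_i = a_i*q_{i-1} + q_{i-2} with p_{-2}=0, p_{-1}=1, q_{-2}=1, q_{-1}=0:
  i=0: a_0=2, p_0 = 2*1 + 0 = 2, q_0 = 2*0 + 1 = 1.
  i=1: a_1=2, p_1 = 2*2 + 1 = 5, q_1 = 2*1 + 0 = 2.
  i=2: a_2=5, p_2 = 5*5 + 2 = 27, q_2 = 5*2 + 1 = 11.
  i=3: a_3=2, p_3 = 2*27 + 5 = 59, q_3 = 2*11 + 2 = 24.

2/1, 5/2, 27/11, 59/24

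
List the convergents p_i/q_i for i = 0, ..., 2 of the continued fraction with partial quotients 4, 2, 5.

4/1, 9/2, 49/11

Using the convergent recurrence p_i = a_i*p_{i-1} + p_{i-2}, q_i = a_i*q_{i-1} + q_{i-2} with p_{-2}=0, p_{-1}=1, q_{-2}=1, q_{-1}=0:
  i=0: a_0=4, p_0 = 4*1 + 0 = 4, q_0 = 4*0 + 1 = 1.
  i=1: a_1=2, p_1 = 2*4 + 1 = 9, q_1 = 2*1 + 0 = 2.
  i=2: a_2=5, p_2 = 5*9 + 4 = 49, q_2 = 5*2 + 1 = 11.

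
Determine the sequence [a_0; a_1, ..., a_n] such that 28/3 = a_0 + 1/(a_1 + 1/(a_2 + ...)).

[9; 3]

Run the Euclidean algorithm on 28 and 3; the successive quotients are the partial quotients a_0, a_1, ... (each step inverts the fractional part left over by the previous one):
  28 = 9*3 + 1, so a_0 = 9.
  3 = 3*1 + 0, so a_1 = 3.
The remainder reaches 0 after 2 divisions, so the expansion has 2 partial quotients, read off in order.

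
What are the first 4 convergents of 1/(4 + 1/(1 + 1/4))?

0/1, 1/4, 1/5, 5/24

Using the convergent recurrence p_i = a_i*p_{i-1} + p_{i-2}, q_i = a_i*q_{i-1} + q_{i-2} with p_{-2}=0, p_{-1}=1, q_{-2}=1, q_{-1}=0:
  i=0: a_0=0, p_0 = 0*1 + 0 = 0, q_0 = 0*0 + 1 = 1.
  i=1: a_1=4, p_1 = 4*0 + 1 = 1, q_1 = 4*1 + 0 = 4.
  i=2: a_2=1, p_2 = 1*1 + 0 = 1, q_2 = 1*4 + 1 = 5.
  i=3: a_3=4, p_3 = 4*1 + 1 = 5, q_3 = 4*5 + 4 = 24.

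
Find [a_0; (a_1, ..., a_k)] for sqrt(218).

[14; (1, 3, 3, 1, 28)]

Write x_i = (sqrt(218) + m_i)/d_i with (m_0, d_0) = (0, 1). a_0 = floor(sqrt(218)) = 14, since 14^2 = 196 <= 218 < 225 = 15^2.
Iterate m_{i+1} = d_i*a_i - m_i, d_{i+1} = (218 - m_{i+1}^2)/d_i, a_{i+1} = floor((a_0 + m_{i+1})/d_{i+1}):
  m_1 = 1*14 - 0 = 14, d_1 = (218 - 14^2)/1 = 22/1 = 22, a_1 = floor((14 + 14)/22) = 1.
  m_2 = 22*1 - 14 = 8, d_2 = (218 - 8^2)/22 = 154/22 = 7, a_2 = floor((14 + 8)/7) = 3.
  m_3 = 7*3 - 8 = 13, d_3 = (218 - 13^2)/7 = 49/7 = 7, a_3 = floor((14 + 13)/7) = 3.
  m_4 = 7*3 - 13 = 8, d_4 = (218 - 8^2)/7 = 154/7 = 22, a_4 = floor((14 + 8)/22) = 1.
  m_5 = 22*1 - 8 = 14, d_5 = (218 - 14^2)/22 = 22/22 = 1, a_5 = floor((14 + 14)/1) = 28.
  m_6 = 1*28 - 14 = 14, d_6 = (218 - 14^2)/1 = 22/1 = 22: (m_6, d_6) = (m_1, d_1) = (14, 22), so from here the quotients repeat a_1, ..., a_5; the period length is 5.
Hence the expansion of sqrt(218) is a_0 = 14 followed by the repeating block 1, 3, 3, 1, 28 (period 5).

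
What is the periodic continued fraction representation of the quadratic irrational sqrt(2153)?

Write x_i = (sqrt(2153) + m_i)/d_i with (m_0, d_0) = (0, 1). a_0 = floor(sqrt(2153)) = 46, since 46^2 = 2116 <= 2153 < 2209 = 47^2.
Iterate m_{i+1} = d_i*a_i - m_i, d_{i+1} = (2153 - m_{i+1}^2)/d_i, a_{i+1} = floor((a_0 + m_{i+1})/d_{i+1}):
  m_1 = 1*46 - 0 = 46, d_1 = (2153 - 46^2)/1 = 37/1 = 37, a_1 = floor((46 + 46)/37) = 2.
  m_2 = 37*2 - 46 = 28, d_2 = (2153 - 28^2)/37 = 1369/37 = 37, a_2 = floor((46 + 28)/37) = 2.
  m_3 = 37*2 - 28 = 46, d_3 = (2153 - 46^2)/37 = 37/37 = 1, a_3 = floor((46 + 46)/1) = 92.
  m_4 = 1*92 - 46 = 46, d_4 = (2153 - 46^2)/1 = 37/1 = 37: (m_4, d_4) = (m_1, d_1) = (46, 37), so from here the quotients repeat a_1, ..., a_3; the period length is 3.
Hence the expansion of sqrt(2153) is a_0 = 46 followed by the repeating block 2, 2, 92 (period 3).

[46; (2, 2, 92)]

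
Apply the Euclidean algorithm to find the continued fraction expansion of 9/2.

[4; 2]

Run the Euclidean algorithm on 9 and 2; the successive quotients are the partial quotients a_0, a_1, ... (each step inverts the fractional part left over by the previous one):
  9 = 4*2 + 1, so a_0 = 4.
  2 = 2*1 + 0, so a_1 = 2.
The remainder reaches 0 after 2 divisions, so the expansion has 2 partial quotients, read off in order.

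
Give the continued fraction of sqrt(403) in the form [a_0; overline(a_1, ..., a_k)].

[20; overline(13, 2, 1, 3, 1, 3, 1, 2, 13, 40)]

Write x_i = (sqrt(403) + m_i)/d_i with (m_0, d_0) = (0, 1). a_0 = floor(sqrt(403)) = 20, since 20^2 = 400 <= 403 < 441 = 21^2.
Iterate m_{i+1} = d_i*a_i - m_i, d_{i+1} = (403 - m_{i+1}^2)/d_i, a_{i+1} = floor((a_0 + m_{i+1})/d_{i+1}):
  m_1 = 1*20 - 0 = 20, d_1 = (403 - 20^2)/1 = 3/1 = 3, a_1 = floor((20 + 20)/3) = 13.
  m_2 = 3*13 - 20 = 19, d_2 = (403 - 19^2)/3 = 42/3 = 14, a_2 = floor((20 + 19)/14) = 2.
  m_3 = 14*2 - 19 = 9, d_3 = (403 - 9^2)/14 = 322/14 = 23, a_3 = floor((20 + 9)/23) = 1.
  m_4 = 23*1 - 9 = 14, d_4 = (403 - 14^2)/23 = 207/23 = 9, a_4 = floor((20 + 14)/9) = 3.
  m_5 = 9*3 - 14 = 13, d_5 = (403 - 13^2)/9 = 234/9 = 26, a_5 = floor((20 + 13)/26) = 1.
  m_6 = 26*1 - 13 = 13, d_6 = (403 - 13^2)/26 = 234/26 = 9, a_6 = floor((20 + 13)/9) = 3.
  m_7 = 9*3 - 13 = 14, d_7 = (403 - 14^2)/9 = 207/9 = 23, a_7 = floor((20 + 14)/23) = 1.
  m_8 = 23*1 - 14 = 9, d_8 = (403 - 9^2)/23 = 322/23 = 14, a_8 = floor((20 + 9)/14) = 2.
  m_9 = 14*2 - 9 = 19, d_9 = (403 - 19^2)/14 = 42/14 = 3, a_9 = floor((20 + 19)/3) = 13.
  m_10 = 3*13 - 19 = 20, d_10 = (403 - 20^2)/3 = 3/3 = 1, a_10 = floor((20 + 20)/1) = 40.
  m_11 = 1*40 - 20 = 20, d_11 = (403 - 20^2)/1 = 3/1 = 3: (m_11, d_11) = (m_1, d_1) = (20, 3), so from here the quotients repeat a_1, ..., a_10; the period length is 10.
Hence the expansion of sqrt(403) is a_0 = 20 followed by the repeating block 13, 2, 1, 3, 1, 3, 1, 2, 13, 40 (period 10).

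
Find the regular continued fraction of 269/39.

Run the Euclidean algorithm on 269 and 39; the successive quotients are the partial quotients a_0, a_1, ... (each step inverts the fractional part left over by the previous one):
  269 = 6*39 + 35, so a_0 = 6.
  39 = 1*35 + 4, so a_1 = 1.
  35 = 8*4 + 3, so a_2 = 8.
  4 = 1*3 + 1, so a_3 = 1.
  3 = 3*1 + 0, so a_4 = 3.
The remainder reaches 0 after 5 divisions, so the expansion has 5 partial quotients, read off in order.

[6; 1, 8, 1, 3]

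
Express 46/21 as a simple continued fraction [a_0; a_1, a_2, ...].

[2; 5, 4]

Run the Euclidean algorithm on 46 and 21; the successive quotients are the partial quotients a_0, a_1, ... (each step inverts the fractional part left over by the previous one):
  46 = 2*21 + 4, so a_0 = 2.
  21 = 5*4 + 1, so a_1 = 5.
  4 = 4*1 + 0, so a_2 = 4.
The remainder reaches 0 after 3 divisions, so the expansion has 3 partial quotients, read off in order.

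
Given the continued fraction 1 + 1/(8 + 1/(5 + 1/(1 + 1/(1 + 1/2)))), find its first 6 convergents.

1/1, 9/8, 46/41, 55/49, 101/90, 257/229

Using the convergent recurrence p_i = a_i*p_{i-1} + p_{i-2}, q_i = a_i*q_{i-1} + q_{i-2} with p_{-2}=0, p_{-1}=1, q_{-2}=1, q_{-1}=0:
  i=0: a_0=1, p_0 = 1*1 + 0 = 1, q_0 = 1*0 + 1 = 1.
  i=1: a_1=8, p_1 = 8*1 + 1 = 9, q_1 = 8*1 + 0 = 8.
  i=2: a_2=5, p_2 = 5*9 + 1 = 46, q_2 = 5*8 + 1 = 41.
  i=3: a_3=1, p_3 = 1*46 + 9 = 55, q_3 = 1*41 + 8 = 49.
  i=4: a_4=1, p_4 = 1*55 + 46 = 101, q_4 = 1*49 + 41 = 90.
  i=5: a_5=2, p_5 = 2*101 + 55 = 257, q_5 = 2*90 + 49 = 229.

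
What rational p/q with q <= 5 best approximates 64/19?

Expand x = 64/19 as a continued fraction with the Euclidean algorithm:
  64 = 3*19 + 7, so a_0 = 3.
  19 = 2*7 + 5, so a_1 = 2.
  7 = 1*5 + 2, so a_2 = 1.
  5 = 2*2 + 1, so a_3 = 2.
  2 = 2*1 + 0, so a_4 = 2.
so x = [3; 2, 1, 2, 2].
Convergents (p_i = a_i*p_{i-1} + p_{i-2}, q_i = a_i*q_{i-1} + q_{i-2} with p_{-2}=0, p_{-1}=1, q_{-2}=1, q_{-1}=0), until the denominator exceeds 5:
  i=0: a_0=3, p_0 = 3*1 + 0 = 3, q_0 = 3*0 + 1 = 1.
  i=1: a_1=2, p_1 = 2*3 + 1 = 7, q_1 = 2*1 + 0 = 2.
  i=2: a_2=1, p_2 = 1*7 + 3 = 10, q_2 = 1*2 + 1 = 3.
  i=3: a_3=2, p_3 = 2*10 + 7 = 27, q_3 = 2*3 + 2 = 8.
q_3 = 8 > 5, so the last convergent with denominator <= 5 is p_2/q_2 = 10/3.
The closest fraction with denominator <= 5 is either p_2/q_2 or the intermediate fraction (k*p_2 + p_1)/(k*q_2 + q_1) with the largest k >= 1 whose denominator stays <= 5; these approach x as k grows, and every other convergent or intermediate fraction in range is farther away.
Largest k: floor((5 - q_1)/q_2) = floor((5 - 2)/3) = 1.
That gives (1*10 + 7)/(1*3 + 2) = 17/5.
Compare the errors: |x - 10/3| = |64*3 - 10*19|/(19*3) = 2/57, and |x - 17/5| = |64*5 - 17*19|/(19*5) = 3/95.
Cross-multiplying, 3*57 = 171 < 190 = 2*95, so 3/95 is smaller: the intermediate fraction 17/5 is closer to x than 10/3.

17/5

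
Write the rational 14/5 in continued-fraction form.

[2; 1, 4]

Run the Euclidean algorithm on 14 and 5; the successive quotients are the partial quotients a_0, a_1, ... (each step inverts the fractional part left over by the previous one):
  14 = 2*5 + 4, so a_0 = 2.
  5 = 1*4 + 1, so a_1 = 1.
  4 = 4*1 + 0, so a_2 = 4.
The remainder reaches 0 after 3 divisions, so the expansion has 3 partial quotients, read off in order.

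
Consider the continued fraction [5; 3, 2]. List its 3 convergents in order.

5/1, 16/3, 37/7

Using the convergent recurrence p_i = a_i*p_{i-1} + p_{i-2}, q_i = a_i*q_{i-1} + q_{i-2} with p_{-2}=0, p_{-1}=1, q_{-2}=1, q_{-1}=0:
  i=0: a_0=5, p_0 = 5*1 + 0 = 5, q_0 = 5*0 + 1 = 1.
  i=1: a_1=3, p_1 = 3*5 + 1 = 16, q_1 = 3*1 + 0 = 3.
  i=2: a_2=2, p_2 = 2*16 + 5 = 37, q_2 = 2*3 + 1 = 7.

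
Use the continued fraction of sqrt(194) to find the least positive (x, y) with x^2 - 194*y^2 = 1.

(x, y) = (195, 14)

First expand sqrt(194) as a continued fraction. With x_i = (sqrt(194) + m_i)/d_i and (m_0, d_0) = (0, 1): a_0 = floor(sqrt(194)) = 13, since 13^2 = 169 <= 194 < 196 = 14^2.
Iterate m_{i+1} = d_i*a_i - m_i, d_{i+1} = (194 - m_{i+1}^2)/d_i, a_{i+1} = floor((a_0 + m_{i+1})/d_{i+1}):
  m_1 = 1*13 - 0 = 13, d_1 = (194 - 13^2)/1 = 25/1 = 25, a_1 = floor((13 + 13)/25) = 1.
  m_2 = 25*1 - 13 = 12, d_2 = (194 - 12^2)/25 = 50/25 = 2, a_2 = floor((13 + 12)/2) = 12.
  m_3 = 2*12 - 12 = 12, d_3 = (194 - 12^2)/2 = 50/2 = 25, a_3 = floor((13 + 12)/25) = 1.
  m_4 = 25*1 - 12 = 13, d_4 = (194 - 13^2)/25 = 25/25 = 1, a_4 = floor((13 + 13)/1) = 26.
  m_5 = 1*26 - 13 = 13, d_5 = (194 - 13^2)/1 = 25/1 = 25: (m_5, d_5) = (m_1, d_1) = (13, 25), so from here the quotients repeat a_1, ..., a_4; the period length is 4.
So sqrt(194) = [13; (1, 12, 1, 26)] with period length k = 4.
k is even, so the fundamental solution of x^2 - 194y^2 = 1 is (p_{k-1}, q_{k-1}) = (p_3, q_3); compute convergents through index 3.
Convergents (p_i = a_i*p_{i-1} + p_{i-2}, q_i = a_i*q_{i-1} + q_{i-2} with p_{-2}=0, p_{-1}=1, q_{-2}=1, q_{-1}=0):
  i=0: a_0=13, p_0 = 13*1 + 0 = 13, q_0 = 13*0 + 1 = 1.
  i=1: a_1=1, p_1 = 1*13 + 1 = 14, q_1 = 1*1 + 0 = 1.
  i=2: a_2=12, p_2 = 12*14 + 13 = 181, q_2 = 12*1 + 1 = 13.
  i=3: a_3=1, p_3 = 1*181 + 14 = 195, q_3 = 1*13 + 1 = 14.
Check: 195^2 - 194*14^2 = 38025 - 38024 = 1, so (x, y) = (195, 14) solves the equation, and by the theorem it is the least positive solution.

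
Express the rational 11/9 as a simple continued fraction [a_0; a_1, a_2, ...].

[1; 4, 2]

Run the Euclidean algorithm on 11 and 9; the successive quotients are the partial quotients a_0, a_1, ... (each step inverts the fractional part left over by the previous one):
  11 = 1*9 + 2, so a_0 = 1.
  9 = 4*2 + 1, so a_1 = 4.
  2 = 2*1 + 0, so a_2 = 2.
The remainder reaches 0 after 3 divisions, so the expansion has 3 partial quotients, read off in order.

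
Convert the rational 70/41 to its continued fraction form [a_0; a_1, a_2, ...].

[1; 1, 2, 2, 2, 2]

Run the Euclidean algorithm on 70 and 41; the successive quotients are the partial quotients a_0, a_1, ... (each step inverts the fractional part left over by the previous one):
  70 = 1*41 + 29, so a_0 = 1.
  41 = 1*29 + 12, so a_1 = 1.
  29 = 2*12 + 5, so a_2 = 2.
  12 = 2*5 + 2, so a_3 = 2.
  5 = 2*2 + 1, so a_4 = 2.
  2 = 2*1 + 0, so a_5 = 2.
The remainder reaches 0 after 6 divisions, so the expansion has 6 partial quotients, read off in order.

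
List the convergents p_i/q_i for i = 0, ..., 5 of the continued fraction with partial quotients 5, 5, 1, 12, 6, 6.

5/1, 26/5, 31/6, 398/77, 2419/468, 14912/2885

Using the convergent recurrence p_i = a_i*p_{i-1} + p_{i-2}, q_i = a_i*q_{i-1} + q_{i-2} with p_{-2}=0, p_{-1}=1, q_{-2}=1, q_{-1}=0:
  i=0: a_0=5, p_0 = 5*1 + 0 = 5, q_0 = 5*0 + 1 = 1.
  i=1: a_1=5, p_1 = 5*5 + 1 = 26, q_1 = 5*1 + 0 = 5.
  i=2: a_2=1, p_2 = 1*26 + 5 = 31, q_2 = 1*5 + 1 = 6.
  i=3: a_3=12, p_3 = 12*31 + 26 = 398, q_3 = 12*6 + 5 = 77.
  i=4: a_4=6, p_4 = 6*398 + 31 = 2419, q_4 = 6*77 + 6 = 468.
  i=5: a_5=6, p_5 = 6*2419 + 398 = 14912, q_5 = 6*468 + 77 = 2885.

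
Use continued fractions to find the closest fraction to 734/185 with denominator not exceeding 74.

123/31

Expand x = 734/185 as a continued fraction with the Euclidean algorithm:
  734 = 3*185 + 179, so a_0 = 3.
  185 = 1*179 + 6, so a_1 = 1.
  179 = 29*6 + 5, so a_2 = 29.
  6 = 1*5 + 1, so a_3 = 1.
  5 = 5*1 + 0, so a_4 = 5.
so x = [3; 1, 29, 1, 5].
Convergents (p_i = a_i*p_{i-1} + p_{i-2}, q_i = a_i*q_{i-1} + q_{i-2} with p_{-2}=0, p_{-1}=1, q_{-2}=1, q_{-1}=0), until the denominator exceeds 74:
  i=0: a_0=3, p_0 = 3*1 + 0 = 3, q_0 = 3*0 + 1 = 1.
  i=1: a_1=1, p_1 = 1*3 + 1 = 4, q_1 = 1*1 + 0 = 1.
  i=2: a_2=29, p_2 = 29*4 + 3 = 119, q_2 = 29*1 + 1 = 30.
  i=3: a_3=1, p_3 = 1*119 + 4 = 123, q_3 = 1*30 + 1 = 31.
  i=4: a_4=5, p_4 = 5*123 + 119 = 734, q_4 = 5*31 + 30 = 185.
q_4 = 185 > 74, so the last convergent with denominator <= 74 is p_3/q_3 = 123/31.
The closest fraction with denominator <= 74 is either p_3/q_3 or the intermediate fraction (k*p_3 + p_2)/(k*q_3 + q_2) with the largest k >= 1 whose denominator stays <= 74; these approach x as k grows, and every other convergent or intermediate fraction in range is farther away.
Largest k: floor((74 - q_2)/q_3) = floor((74 - 30)/31) = 1.
That gives (1*123 + 119)/(1*31 + 30) = 242/61.
Compare the errors: |x - 123/31| = |734*31 - 123*185|/(185*31) = 1/5735, and |x - 242/61| = |734*61 - 242*185|/(185*61) = 4/11285.
Cross-multiplying, 1*11285 = 11285 < 22940 = 4*5735, so 1/5735 is smaller: the convergent 123/31 is closer to x than 242/61.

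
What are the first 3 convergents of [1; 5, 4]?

Using the convergent recurrence p_i = a_i*p_{i-1} + p_{i-2}, q_i = a_i*q_{i-1} + q_{i-2} with p_{-2}=0, p_{-1}=1, q_{-2}=1, q_{-1}=0:
  i=0: a_0=1, p_0 = 1*1 + 0 = 1, q_0 = 1*0 + 1 = 1.
  i=1: a_1=5, p_1 = 5*1 + 1 = 6, q_1 = 5*1 + 0 = 5.
  i=2: a_2=4, p_2 = 4*6 + 1 = 25, q_2 = 4*5 + 1 = 21.

1/1, 6/5, 25/21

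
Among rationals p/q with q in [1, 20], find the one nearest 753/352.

Expand x = 753/352 as a continued fraction with the Euclidean algorithm:
  753 = 2*352 + 49, so a_0 = 2.
  352 = 7*49 + 9, so a_1 = 7.
  49 = 5*9 + 4, so a_2 = 5.
  9 = 2*4 + 1, so a_3 = 2.
  4 = 4*1 + 0, so a_4 = 4.
so x = [2; 7, 5, 2, 4].
Convergents (p_i = a_i*p_{i-1} + p_{i-2}, q_i = a_i*q_{i-1} + q_{i-2} with p_{-2}=0, p_{-1}=1, q_{-2}=1, q_{-1}=0), until the denominator exceeds 20:
  i=0: a_0=2, p_0 = 2*1 + 0 = 2, q_0 = 2*0 + 1 = 1.
  i=1: a_1=7, p_1 = 7*2 + 1 = 15, q_1 = 7*1 + 0 = 7.
  i=2: a_2=5, p_2 = 5*15 + 2 = 77, q_2 = 5*7 + 1 = 36.
q_2 = 36 > 20, so the last convergent with denominator <= 20 is p_1/q_1 = 15/7.
The closest fraction with denominator <= 20 is either p_1/q_1 or the intermediate fraction (k*p_1 + p_0)/(k*q_1 + q_0) with the largest k >= 1 whose denominator stays <= 20; these approach x as k grows, and every other convergent or intermediate fraction in range is farther away.
Largest k: floor((20 - q_0)/q_1) = floor((20 - 1)/7) = 2.
That gives (2*15 + 2)/(2*7 + 1) = 32/15.
Compare the errors: |x - 15/7| = |753*7 - 15*352|/(352*7) = 9/2464, and |x - 32/15| = |753*15 - 32*352|/(352*15) = 31/5280.
Cross-multiplying, 9*5280 = 47520 < 76384 = 31*2464, so 9/2464 is smaller: the convergent 15/7 is closer to x than 32/15.

15/7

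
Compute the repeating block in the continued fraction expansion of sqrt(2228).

Write x_i = (sqrt(2228) + m_i)/d_i with (m_0, d_0) = (0, 1). a_0 = floor(sqrt(2228)) = 47, since 47^2 = 2209 <= 2228 < 2304 = 48^2.
Iterate m_{i+1} = d_i*a_i - m_i, d_{i+1} = (2228 - m_{i+1}^2)/d_i, a_{i+1} = floor((a_0 + m_{i+1})/d_{i+1}):
  m_1 = 1*47 - 0 = 47, d_1 = (2228 - 47^2)/1 = 19/1 = 19, a_1 = floor((47 + 47)/19) = 4.
  m_2 = 19*4 - 47 = 29, d_2 = (2228 - 29^2)/19 = 1387/19 = 73, a_2 = floor((47 + 29)/73) = 1.
  m_3 = 73*1 - 29 = 44, d_3 = (2228 - 44^2)/73 = 292/73 = 4, a_3 = floor((47 + 44)/4) = 22.
  m_4 = 4*22 - 44 = 44, d_4 = (2228 - 44^2)/4 = 292/4 = 73, a_4 = floor((47 + 44)/73) = 1.
  m_5 = 73*1 - 44 = 29, d_5 = (2228 - 29^2)/73 = 1387/73 = 19, a_5 = floor((47 + 29)/19) = 4.
  m_6 = 19*4 - 29 = 47, d_6 = (2228 - 47^2)/19 = 19/19 = 1, a_6 = floor((47 + 47)/1) = 94.
  m_7 = 1*94 - 47 = 47, d_7 = (2228 - 47^2)/1 = 19/1 = 19: (m_7, d_7) = (m_1, d_1) = (47, 19), so from here the quotients repeat a_1, ..., a_6; the period length is 6.
Hence the expansion of sqrt(2228) is a_0 = 47 followed by the repeating block 4, 1, 22, 1, 4, 94 (period 6).

[47; (4, 1, 22, 1, 4, 94)]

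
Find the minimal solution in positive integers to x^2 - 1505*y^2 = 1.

First expand sqrt(1505) as a continued fraction. With x_i = (sqrt(1505) + m_i)/d_i and (m_0, d_0) = (0, 1): a_0 = floor(sqrt(1505)) = 38, since 38^2 = 1444 <= 1505 < 1521 = 39^2.
Iterate m_{i+1} = d_i*a_i - m_i, d_{i+1} = (1505 - m_{i+1}^2)/d_i, a_{i+1} = floor((a_0 + m_{i+1})/d_{i+1}):
  m_1 = 1*38 - 0 = 38, d_1 = (1505 - 38^2)/1 = 61/1 = 61, a_1 = floor((38 + 38)/61) = 1.
  m_2 = 61*1 - 38 = 23, d_2 = (1505 - 23^2)/61 = 976/61 = 16, a_2 = floor((38 + 23)/16) = 3.
  m_3 = 16*3 - 23 = 25, d_3 = (1505 - 25^2)/16 = 880/16 = 55, a_3 = floor((38 + 25)/55) = 1.
  m_4 = 55*1 - 25 = 30, d_4 = (1505 - 30^2)/55 = 605/55 = 11, a_4 = floor((38 + 30)/11) = 6.
  m_5 = 11*6 - 30 = 36, d_5 = (1505 - 36^2)/11 = 209/11 = 19, a_5 = floor((38 + 36)/19) = 3.
  m_6 = 19*3 - 36 = 21, d_6 = (1505 - 21^2)/19 = 1064/19 = 56, a_6 = floor((38 + 21)/56) = 1.
  m_7 = 56*1 - 21 = 35, d_7 = (1505 - 35^2)/56 = 280/56 = 5, a_7 = floor((38 + 35)/5) = 14.
  m_8 = 5*14 - 35 = 35, d_8 = (1505 - 35^2)/5 = 280/5 = 56, a_8 = floor((38 + 35)/56) = 1.
  m_9 = 56*1 - 35 = 21, d_9 = (1505 - 21^2)/56 = 1064/56 = 19, a_9 = floor((38 + 21)/19) = 3.
  m_10 = 19*3 - 21 = 36, d_10 = (1505 - 36^2)/19 = 209/19 = 11, a_10 = floor((38 + 36)/11) = 6.
  m_11 = 11*6 - 36 = 30, d_11 = (1505 - 30^2)/11 = 605/11 = 55, a_11 = floor((38 + 30)/55) = 1.
  m_12 = 55*1 - 30 = 25, d_12 = (1505 - 25^2)/55 = 880/55 = 16, a_12 = floor((38 + 25)/16) = 3.
  m_13 = 16*3 - 25 = 23, d_13 = (1505 - 23^2)/16 = 976/16 = 61, a_13 = floor((38 + 23)/61) = 1.
  m_14 = 61*1 - 23 = 38, d_14 = (1505 - 38^2)/61 = 61/61 = 1, a_14 = floor((38 + 38)/1) = 76.
  m_15 = 1*76 - 38 = 38, d_15 = (1505 - 38^2)/1 = 61/1 = 61: (m_15, d_15) = (m_1, d_1) = (38, 61), so from here the quotients repeat a_1, ..., a_14; the period length is 14.
So sqrt(1505) = [38; (1, 3, 1, 6, 3, 1, 14, 1, 3, 6, 1, 3, 1, 76)] with period length k = 14.
k is even, so the fundamental solution of x^2 - 1505y^2 = 1 is (p_{k-1}, q_{k-1}) = (p_13, q_13); compute convergents through index 13.
Convergents (p_i = a_i*p_{i-1} + p_{i-2}, q_i = a_i*q_{i-1} + q_{i-2} with p_{-2}=0, p_{-1}=1, q_{-2}=1, q_{-1}=0):
  i=0: a_0=38, p_0 = 38*1 + 0 = 38, q_0 = 38*0 + 1 = 1.
  i=1: a_1=1, p_1 = 1*38 + 1 = 39, q_1 = 1*1 + 0 = 1.
  i=2: a_2=3, p_2 = 3*39 + 38 = 155, q_2 = 3*1 + 1 = 4.
  i=3: a_3=1, p_3 = 1*155 + 39 = 194, q_3 = 1*4 + 1 = 5.
  i=4: a_4=6, p_4 = 6*194 + 155 = 1319, q_4 = 6*5 + 4 = 34.
  i=5: a_5=3, p_5 = 3*1319 + 194 = 4151, q_5 = 3*34 + 5 = 107.
  i=6: a_6=1, p_6 = 1*4151 + 1319 = 5470, q_6 = 1*107 + 34 = 141.
  i=7: a_7=14, p_7 = 14*5470 + 4151 = 80731, q_7 = 14*141 + 107 = 2081.
  i=8: a_8=1, p_8 = 1*80731 + 5470 = 86201, q_8 = 1*2081 + 141 = 2222.
  i=9: a_9=3, p_9 = 3*86201 + 80731 = 339334, q_9 = 3*2222 + 2081 = 8747.
  i=10: a_10=6, p_10 = 6*339334 + 86201 = 2122205, q_10 = 6*8747 + 2222 = 54704.
  i=11: a_11=1, p_11 = 1*2122205 + 339334 = 2461539, q_11 = 1*54704 + 8747 = 63451.
  i=12: a_12=3, p_12 = 3*2461539 + 2122205 = 9506822, q_12 = 3*63451 + 54704 = 245057.
  i=13: a_13=1, p_13 = 1*9506822 + 2461539 = 11968361, q_13 = 1*245057 + 63451 = 308508.
Check: 11968361^2 - 1505*308508^2 = 143241665026321 - 143241665026320 = 1, so (x, y) = (11968361, 308508) solves the equation, and by the theorem it is the least positive solution.

(x, y) = (11968361, 308508)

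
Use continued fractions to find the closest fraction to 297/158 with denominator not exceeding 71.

47/25

Expand x = 297/158 as a continued fraction with the Euclidean algorithm:
  297 = 1*158 + 139, so a_0 = 1.
  158 = 1*139 + 19, so a_1 = 1.
  139 = 7*19 + 6, so a_2 = 7.
  19 = 3*6 + 1, so a_3 = 3.
  6 = 6*1 + 0, so a_4 = 6.
so x = [1; 1, 7, 3, 6].
Convergents (p_i = a_i*p_{i-1} + p_{i-2}, q_i = a_i*q_{i-1} + q_{i-2} with p_{-2}=0, p_{-1}=1, q_{-2}=1, q_{-1}=0), until the denominator exceeds 71:
  i=0: a_0=1, p_0 = 1*1 + 0 = 1, q_0 = 1*0 + 1 = 1.
  i=1: a_1=1, p_1 = 1*1 + 1 = 2, q_1 = 1*1 + 0 = 1.
  i=2: a_2=7, p_2 = 7*2 + 1 = 15, q_2 = 7*1 + 1 = 8.
  i=3: a_3=3, p_3 = 3*15 + 2 = 47, q_3 = 3*8 + 1 = 25.
  i=4: a_4=6, p_4 = 6*47 + 15 = 297, q_4 = 6*25 + 8 = 158.
q_4 = 158 > 71, so the last convergent with denominator <= 71 is p_3/q_3 = 47/25.
The closest fraction with denominator <= 71 is either p_3/q_3 or the intermediate fraction (k*p_3 + p_2)/(k*q_3 + q_2) with the largest k >= 1 whose denominator stays <= 71; these approach x as k grows, and every other convergent or intermediate fraction in range is farther away.
Largest k: floor((71 - q_2)/q_3) = floor((71 - 8)/25) = 2.
That gives (2*47 + 15)/(2*25 + 8) = 109/58.
Compare the errors: |x - 47/25| = |297*25 - 47*158|/(158*25) = 1/3950, and |x - 109/58| = |297*58 - 109*158|/(158*58) = 4/9164.
Cross-multiplying, 1*9164 = 9164 < 15800 = 4*3950, so 1/3950 is smaller: the convergent 47/25 is closer to x than 109/58.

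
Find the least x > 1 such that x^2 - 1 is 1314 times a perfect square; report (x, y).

(x, y) = (145, 4)

First expand sqrt(1314) as a continued fraction. With x_i = (sqrt(1314) + m_i)/d_i and (m_0, d_0) = (0, 1): a_0 = floor(sqrt(1314)) = 36, since 36^2 = 1296 <= 1314 < 1369 = 37^2.
Iterate m_{i+1} = d_i*a_i - m_i, d_{i+1} = (1314 - m_{i+1}^2)/d_i, a_{i+1} = floor((a_0 + m_{i+1})/d_{i+1}):
  m_1 = 1*36 - 0 = 36, d_1 = (1314 - 36^2)/1 = 18/1 = 18, a_1 = floor((36 + 36)/18) = 4.
  m_2 = 18*4 - 36 = 36, d_2 = (1314 - 36^2)/18 = 18/18 = 1, a_2 = floor((36 + 36)/1) = 72.
  m_3 = 1*72 - 36 = 36, d_3 = (1314 - 36^2)/1 = 18/1 = 18: (m_3, d_3) = (m_1, d_1) = (36, 18), so from here the quotients repeat a_1, a_2; the period length is 2.
So sqrt(1314) = [36; (4, 72)] with period length k = 2.
k is even, so the fundamental solution of x^2 - 1314y^2 = 1 is (p_{k-1}, q_{k-1}) = (p_1, q_1); compute convergents through index 1.
Convergents (p_i = a_i*p_{i-1} + p_{i-2}, q_i = a_i*q_{i-1} + q_{i-2} with p_{-2}=0, p_{-1}=1, q_{-2}=1, q_{-1}=0):
  i=0: a_0=36, p_0 = 36*1 + 0 = 36, q_0 = 36*0 + 1 = 1.
  i=1: a_1=4, p_1 = 4*36 + 1 = 145, q_1 = 4*1 + 0 = 4.
Check: 145^2 - 1314*4^2 = 21025 - 21024 = 1, so (x, y) = (145, 4) solves the equation, and by the theorem it is the least positive solution.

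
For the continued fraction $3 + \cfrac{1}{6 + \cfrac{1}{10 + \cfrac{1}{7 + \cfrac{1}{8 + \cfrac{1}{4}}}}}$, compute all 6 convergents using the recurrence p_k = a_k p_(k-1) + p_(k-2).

3/1, 19/6, 193/61, 1370/433, 11153/3525, 45982/14533

Using the convergent recurrence p_i = a_i*p_{i-1} + p_{i-2}, q_i = a_i*q_{i-1} + q_{i-2} with p_{-2}=0, p_{-1}=1, q_{-2}=1, q_{-1}=0:
  i=0: a_0=3, p_0 = 3*1 + 0 = 3, q_0 = 3*0 + 1 = 1.
  i=1: a_1=6, p_1 = 6*3 + 1 = 19, q_1 = 6*1 + 0 = 6.
  i=2: a_2=10, p_2 = 10*19 + 3 = 193, q_2 = 10*6 + 1 = 61.
  i=3: a_3=7, p_3 = 7*193 + 19 = 1370, q_3 = 7*61 + 6 = 433.
  i=4: a_4=8, p_4 = 8*1370 + 193 = 11153, q_4 = 8*433 + 61 = 3525.
  i=5: a_5=4, p_5 = 4*11153 + 1370 = 45982, q_5 = 4*3525 + 433 = 14533.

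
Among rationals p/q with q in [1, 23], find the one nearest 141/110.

Expand x = 141/110 as a continued fraction with the Euclidean algorithm:
  141 = 1*110 + 31, so a_0 = 1.
  110 = 3*31 + 17, so a_1 = 3.
  31 = 1*17 + 14, so a_2 = 1.
  17 = 1*14 + 3, so a_3 = 1.
  14 = 4*3 + 2, so a_4 = 4.
  3 = 1*2 + 1, so a_5 = 1.
  2 = 2*1 + 0, so a_6 = 2.
so x = [1; 3, 1, 1, 4, 1, 2].
Convergents (p_i = a_i*p_{i-1} + p_{i-2}, q_i = a_i*q_{i-1} + q_{i-2} with p_{-2}=0, p_{-1}=1, q_{-2}=1, q_{-1}=0), until the denominator exceeds 23:
  i=0: a_0=1, p_0 = 1*1 + 0 = 1, q_0 = 1*0 + 1 = 1.
  i=1: a_1=3, p_1 = 3*1 + 1 = 4, q_1 = 3*1 + 0 = 3.
  i=2: a_2=1, p_2 = 1*4 + 1 = 5, q_2 = 1*3 + 1 = 4.
  i=3: a_3=1, p_3 = 1*5 + 4 = 9, q_3 = 1*4 + 3 = 7.
  i=4: a_4=4, p_4 = 4*9 + 5 = 41, q_4 = 4*7 + 4 = 32.
q_4 = 32 > 23, so the last convergent with denominator <= 23 is p_3/q_3 = 9/7.
The closest fraction with denominator <= 23 is either p_3/q_3 or the intermediate fraction (k*p_3 + p_2)/(k*q_3 + q_2) with the largest k >= 1 whose denominator stays <= 23; these approach x as k grows, and every other convergent or intermediate fraction in range is farther away.
Largest k: floor((23 - q_2)/q_3) = floor((23 - 4)/7) = 2.
That gives (2*9 + 5)/(2*7 + 4) = 23/18.
Compare the errors: |x - 9/7| = |141*7 - 9*110|/(110*7) = 3/770, and |x - 23/18| = |141*18 - 23*110|/(110*18) = 8/1980.
Cross-multiplying, 3*1980 = 5940 < 6160 = 8*770, so 3/770 is smaller: the convergent 9/7 is closer to x than 23/18.

9/7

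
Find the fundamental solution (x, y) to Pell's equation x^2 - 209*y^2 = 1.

First expand sqrt(209) as a continued fraction. With x_i = (sqrt(209) + m_i)/d_i and (m_0, d_0) = (0, 1): a_0 = floor(sqrt(209)) = 14, since 14^2 = 196 <= 209 < 225 = 15^2.
Iterate m_{i+1} = d_i*a_i - m_i, d_{i+1} = (209 - m_{i+1}^2)/d_i, a_{i+1} = floor((a_0 + m_{i+1})/d_{i+1}):
  m_1 = 1*14 - 0 = 14, d_1 = (209 - 14^2)/1 = 13/1 = 13, a_1 = floor((14 + 14)/13) = 2.
  m_2 = 13*2 - 14 = 12, d_2 = (209 - 12^2)/13 = 65/13 = 5, a_2 = floor((14 + 12)/5) = 5.
  m_3 = 5*5 - 12 = 13, d_3 = (209 - 13^2)/5 = 40/5 = 8, a_3 = floor((14 + 13)/8) = 3.
  m_4 = 8*3 - 13 = 11, d_4 = (209 - 11^2)/8 = 88/8 = 11, a_4 = floor((14 + 11)/11) = 2.
  m_5 = 11*2 - 11 = 11, d_5 = (209 - 11^2)/11 = 88/11 = 8, a_5 = floor((14 + 11)/8) = 3.
  m_6 = 8*3 - 11 = 13, d_6 = (209 - 13^2)/8 = 40/8 = 5, a_6 = floor((14 + 13)/5) = 5.
  m_7 = 5*5 - 13 = 12, d_7 = (209 - 12^2)/5 = 65/5 = 13, a_7 = floor((14 + 12)/13) = 2.
  m_8 = 13*2 - 12 = 14, d_8 = (209 - 14^2)/13 = 13/13 = 1, a_8 = floor((14 + 14)/1) = 28.
  m_9 = 1*28 - 14 = 14, d_9 = (209 - 14^2)/1 = 13/1 = 13: (m_9, d_9) = (m_1, d_1) = (14, 13), so from here the quotients repeat a_1, ..., a_8; the period length is 8.
So sqrt(209) = [14; (2, 5, 3, 2, 3, 5, 2, 28)] with period length k = 8.
k is even, so the fundamental solution of x^2 - 209y^2 = 1 is (p_{k-1}, q_{k-1}) = (p_7, q_7); compute convergents through index 7.
Convergents (p_i = a_i*p_{i-1} + p_{i-2}, q_i = a_i*q_{i-1} + q_{i-2} with p_{-2}=0, p_{-1}=1, q_{-2}=1, q_{-1}=0):
  i=0: a_0=14, p_0 = 14*1 + 0 = 14, q_0 = 14*0 + 1 = 1.
  i=1: a_1=2, p_1 = 2*14 + 1 = 29, q_1 = 2*1 + 0 = 2.
  i=2: a_2=5, p_2 = 5*29 + 14 = 159, q_2 = 5*2 + 1 = 11.
  i=3: a_3=3, p_3 = 3*159 + 29 = 506, q_3 = 3*11 + 2 = 35.
  i=4: a_4=2, p_4 = 2*506 + 159 = 1171, q_4 = 2*35 + 11 = 81.
  i=5: a_5=3, p_5 = 3*1171 + 506 = 4019, q_5 = 3*81 + 35 = 278.
  i=6: a_6=5, p_6 = 5*4019 + 1171 = 21266, q_6 = 5*278 + 81 = 1471.
  i=7: a_7=2, p_7 = 2*21266 + 4019 = 46551, q_7 = 2*1471 + 278 = 3220.
Check: 46551^2 - 209*3220^2 = 2166995601 - 2166995600 = 1, so (x, y) = (46551, 3220) solves the equation, and by the theorem it is the least positive solution.

(x, y) = (46551, 3220)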